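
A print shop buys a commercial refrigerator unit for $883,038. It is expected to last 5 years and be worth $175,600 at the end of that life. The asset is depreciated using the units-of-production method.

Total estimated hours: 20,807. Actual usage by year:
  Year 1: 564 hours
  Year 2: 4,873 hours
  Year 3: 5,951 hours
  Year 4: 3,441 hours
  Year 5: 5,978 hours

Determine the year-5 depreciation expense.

$203,252

Depreciable base = $883,038 − $175,600 = $707,438.
Rate = $707,438 / 20,807 hours = $34 per hour.
Year 1: 564 × $34 = $19,176. Book value $863,862.
Year 2: 4,873 × $34 = $165,682. Book value $698,180.
Year 3: 5,951 × $34 = $202,334. Book value $495,846.
Year 4: 3,441 × $34 = $116,994. Book value $378,852.
Year 5: 5,978 × $34 = $203,252. Book value $175,600.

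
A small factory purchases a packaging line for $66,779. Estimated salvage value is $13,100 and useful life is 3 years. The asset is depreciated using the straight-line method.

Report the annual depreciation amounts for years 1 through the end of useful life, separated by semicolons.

Depreciable base = $66,779 − $13,100 = $53,679.
Annual expense = $53,679 / 3 = $17,893.
End of year 1: book value $48,886.
End of year 2: book value $30,993.
End of year 3: book value $13,100.

$17,893; $17,893; $17,893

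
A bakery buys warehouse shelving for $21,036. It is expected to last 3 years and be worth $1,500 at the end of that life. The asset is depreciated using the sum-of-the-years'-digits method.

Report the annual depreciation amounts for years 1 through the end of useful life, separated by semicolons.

Depreciable base = $21,036 − $1,500 = $19,536.
Sum of the years' digits = 3+2+1 = 6.
Year 1: $19,536 × 3/6 = $9,768. Book value $11,268.
Year 2: $19,536 × 2/6 = $6,512. Book value $4,756.
Year 3: $19,536 × 1/6 = $3,256. Book value $1,500.

$9,768; $6,512; $3,256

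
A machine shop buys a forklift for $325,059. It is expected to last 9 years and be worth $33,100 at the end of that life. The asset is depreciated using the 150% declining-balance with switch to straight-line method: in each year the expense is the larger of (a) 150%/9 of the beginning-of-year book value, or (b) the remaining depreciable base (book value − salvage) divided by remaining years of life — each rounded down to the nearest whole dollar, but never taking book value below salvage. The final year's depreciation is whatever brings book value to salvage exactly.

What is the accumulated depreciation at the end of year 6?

$218,807

Depreciable base = $325,059 − $33,100 = $291,959.
Year 1: DB = ⌊$325,059 × 150%/9⌋ = $54,176; SL = ⌊$291,959/9⌋ = $32,439 → take DB $54,176. Book value $270,883.
Year 2: DB = ⌊$270,883 × 150%/9⌋ = $45,147; SL = ⌊$237,783/8⌋ = $29,722 → take DB $45,147. Book value $225,736.
Year 3: DB = ⌊$225,736 × 150%/9⌋ = $37,622; SL = ⌊$192,636/7⌋ = $27,519 → take DB $37,622. Book value $188,114.
Year 4: DB = ⌊$188,114 × 150%/9⌋ = $31,352; SL = ⌊$155,014/6⌋ = $25,835 → take DB $31,352. Book value $156,762.
Year 5: DB = ⌊$156,762 × 150%/9⌋ = $26,127; SL = ⌊$123,662/5⌋ = $24,732 → take DB $26,127. Book value $130,635.
Year 6: DB = ⌊$130,635 × 150%/9⌋ = $21,772; SL = ⌊$97,535/4⌋ = $24,383 → take SL $24,383. Book value $106,252.
Accumulated through year 6 = $325,059 − $106,252 = $218,807.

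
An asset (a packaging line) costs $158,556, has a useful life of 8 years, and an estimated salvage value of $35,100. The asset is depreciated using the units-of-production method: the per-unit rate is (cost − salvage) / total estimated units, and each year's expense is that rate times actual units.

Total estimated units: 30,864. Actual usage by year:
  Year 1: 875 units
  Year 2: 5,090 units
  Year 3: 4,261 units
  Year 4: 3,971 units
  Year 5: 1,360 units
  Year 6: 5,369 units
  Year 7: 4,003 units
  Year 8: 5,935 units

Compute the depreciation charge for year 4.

Depreciable base = $158,556 − $35,100 = $123,456.
Rate = $123,456 / 30,864 units = $4 per unit.
Year 1: 875 × $4 = $3,500. Book value $155,056.
Year 2: 5,090 × $4 = $20,360. Book value $134,696.
Year 3: 4,261 × $4 = $17,044. Book value $117,652.
Year 4: 3,971 × $4 = $15,884. Book value $101,768.

$15,884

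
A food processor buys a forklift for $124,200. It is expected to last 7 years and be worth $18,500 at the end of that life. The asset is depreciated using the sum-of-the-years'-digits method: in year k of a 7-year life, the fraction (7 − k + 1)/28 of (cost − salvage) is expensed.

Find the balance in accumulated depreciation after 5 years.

Depreciable base = $124,200 − $18,500 = $105,700.
Sum of the years' digits = 7+6+5+4+3+2+1 = 28.
Year 1: $105,700 × 7/28 = $26,425. Book value $97,775.
Year 2: $105,700 × 6/28 = $22,650. Book value $75,125.
Year 3: $105,700 × 5/28 = $18,875. Book value $56,250.
Year 4: $105,700 × 4/28 = $15,100. Book value $41,150.
Year 5: $105,700 × 3/28 = $11,325. Book value $29,825.
Accumulated through year 5 = $124,200 − $29,825 = $94,375.

$94,375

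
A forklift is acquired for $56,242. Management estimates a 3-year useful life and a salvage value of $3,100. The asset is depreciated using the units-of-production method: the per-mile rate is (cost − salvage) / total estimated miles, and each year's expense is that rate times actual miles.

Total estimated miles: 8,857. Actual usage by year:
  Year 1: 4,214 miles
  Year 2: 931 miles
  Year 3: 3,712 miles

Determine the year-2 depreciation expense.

Depreciable base = $56,242 − $3,100 = $53,142.
Rate = $53,142 / 8,857 miles = $6 per mile.
Year 1: 4,214 × $6 = $25,284. Book value $30,958.
Year 2: 931 × $6 = $5,586. Book value $25,372.

$5,586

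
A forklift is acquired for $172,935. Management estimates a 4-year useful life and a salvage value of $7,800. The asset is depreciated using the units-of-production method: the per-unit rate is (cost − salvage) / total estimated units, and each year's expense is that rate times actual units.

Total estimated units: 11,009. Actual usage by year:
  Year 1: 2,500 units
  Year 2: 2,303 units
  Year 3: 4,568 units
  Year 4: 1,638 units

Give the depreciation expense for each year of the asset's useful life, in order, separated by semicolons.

$37,500; $34,545; $68,520; $24,570

Depreciable base = $172,935 − $7,800 = $165,135.
Rate = $165,135 / 11,009 units = $15 per unit.
Year 1: 2,500 × $15 = $37,500. Book value $135,435.
Year 2: 2,303 × $15 = $34,545. Book value $100,890.
Year 3: 4,568 × $15 = $68,520. Book value $32,370.
Year 4: 1,638 × $15 = $24,570. Book value $7,800.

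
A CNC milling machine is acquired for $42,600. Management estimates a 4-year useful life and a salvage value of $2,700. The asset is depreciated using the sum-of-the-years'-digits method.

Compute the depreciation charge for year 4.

Depreciable base = $42,600 − $2,700 = $39,900.
Sum of the years' digits = 4+3+2+1 = 10.
Year 1: $39,900 × 4/10 = $15,960. Book value $26,640.
Year 2: $39,900 × 3/10 = $11,970. Book value $14,670.
Year 3: $39,900 × 2/10 = $7,980. Book value $6,690.
Year 4: $39,900 × 1/10 = $3,990. Book value $2,700.

$3,990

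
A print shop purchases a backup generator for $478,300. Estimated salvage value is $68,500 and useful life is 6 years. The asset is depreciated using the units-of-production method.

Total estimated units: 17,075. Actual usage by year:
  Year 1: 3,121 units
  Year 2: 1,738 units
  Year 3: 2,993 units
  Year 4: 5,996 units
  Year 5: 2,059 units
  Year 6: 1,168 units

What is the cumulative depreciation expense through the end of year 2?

$116,616

Depreciable base = $478,300 − $68,500 = $409,800.
Rate = $409,800 / 17,075 units = $24 per unit.
Year 1: 3,121 × $24 = $74,904. Book value $403,396.
Year 2: 1,738 × $24 = $41,712. Book value $361,684.
Accumulated through year 2 = $478,300 − $361,684 = $116,616.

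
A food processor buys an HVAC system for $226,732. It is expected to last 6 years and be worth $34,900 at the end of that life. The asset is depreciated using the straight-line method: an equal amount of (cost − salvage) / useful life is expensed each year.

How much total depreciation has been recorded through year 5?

Depreciable base = $226,732 − $34,900 = $191,832.
Annual expense = $191,832 / 6 = $31,972.
End of year 1: book value $194,760.
End of year 2: book value $162,788.
End of year 3: book value $130,816.
End of year 4: book value $98,844.
End of year 5: book value $66,872.
Accumulated through year 5 = $226,732 − $66,872 = $159,860.

$159,860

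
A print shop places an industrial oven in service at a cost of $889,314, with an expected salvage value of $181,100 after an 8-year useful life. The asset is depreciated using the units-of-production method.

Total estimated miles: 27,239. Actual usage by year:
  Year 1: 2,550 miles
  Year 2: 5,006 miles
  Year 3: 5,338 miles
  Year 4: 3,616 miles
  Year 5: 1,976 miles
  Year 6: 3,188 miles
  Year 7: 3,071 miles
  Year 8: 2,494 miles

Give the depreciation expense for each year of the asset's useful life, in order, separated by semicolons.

Depreciable base = $889,314 − $181,100 = $708,214.
Rate = $708,214 / 27,239 miles = $26 per mile.
Year 1: 2,550 × $26 = $66,300. Book value $823,014.
Year 2: 5,006 × $26 = $130,156. Book value $692,858.
Year 3: 5,338 × $26 = $138,788. Book value $554,070.
Year 4: 3,616 × $26 = $94,016. Book value $460,054.
Year 5: 1,976 × $26 = $51,376. Book value $408,678.
Year 6: 3,188 × $26 = $82,888. Book value $325,790.
Year 7: 3,071 × $26 = $79,846. Book value $245,944.
Year 8: 2,494 × $26 = $64,844. Book value $181,100.

$66,300; $130,156; $138,788; $94,016; $51,376; $82,888; $79,846; $64,844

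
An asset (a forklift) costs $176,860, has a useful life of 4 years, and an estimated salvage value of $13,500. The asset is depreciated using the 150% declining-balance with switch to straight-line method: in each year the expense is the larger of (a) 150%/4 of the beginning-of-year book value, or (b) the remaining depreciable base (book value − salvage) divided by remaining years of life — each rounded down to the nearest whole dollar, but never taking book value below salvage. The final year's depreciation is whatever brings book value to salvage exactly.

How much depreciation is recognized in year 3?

Depreciable base = $176,860 − $13,500 = $163,360.
Year 1: DB = ⌊$176,860 × 150%/4⌋ = $66,322; SL = ⌊$163,360/4⌋ = $40,840 → take DB $66,322. Book value $110,538.
Year 2: DB = ⌊$110,538 × 150%/4⌋ = $41,451; SL = ⌊$97,038/3⌋ = $32,346 → take DB $41,451. Book value $69,087.
Year 3: DB = ⌊$69,087 × 150%/4⌋ = $25,907; SL = ⌊$55,587/2⌋ = $27,793 → take SL $27,793. Book value $41,294.

$27,793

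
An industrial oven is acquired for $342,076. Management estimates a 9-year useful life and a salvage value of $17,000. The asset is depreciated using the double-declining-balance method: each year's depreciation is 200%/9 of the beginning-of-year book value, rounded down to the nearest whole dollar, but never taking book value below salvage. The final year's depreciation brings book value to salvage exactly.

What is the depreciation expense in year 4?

Depreciable base = $342,076 − $17,000 = $325,076.
Year 1: ⌊$342,076 × 200%/9⌋ = $76,016. Book value $266,060.
Year 2: ⌊$266,060 × 200%/9⌋ = $59,124. Book value $206,936.
Year 3: ⌊$206,936 × 200%/9⌋ = $45,985. Book value $160,951.
Year 4: ⌊$160,951 × 200%/9⌋ = $35,766. Book value $125,185.

$35,766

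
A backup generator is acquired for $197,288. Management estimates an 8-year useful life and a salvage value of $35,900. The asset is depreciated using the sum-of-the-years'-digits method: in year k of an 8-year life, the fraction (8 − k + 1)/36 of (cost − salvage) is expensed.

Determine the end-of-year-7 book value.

$40,383

Depreciable base = $197,288 − $35,900 = $161,388.
Sum of the years' digits = 8+7+6+5+4+3+2+1 = 36.
Year 1: $161,388 × 8/36 = $35,864. Book value $161,424.
Year 2: $161,388 × 7/36 = $31,381. Book value $130,043.
Year 3: $161,388 × 6/36 = $26,898. Book value $103,145.
Year 4: $161,388 × 5/36 = $22,415. Book value $80,730.
Year 5: $161,388 × 4/36 = $17,932. Book value $62,798.
Year 6: $161,388 × 3/36 = $13,449. Book value $49,349.
Year 7: $161,388 × 2/36 = $8,966. Book value $40,383.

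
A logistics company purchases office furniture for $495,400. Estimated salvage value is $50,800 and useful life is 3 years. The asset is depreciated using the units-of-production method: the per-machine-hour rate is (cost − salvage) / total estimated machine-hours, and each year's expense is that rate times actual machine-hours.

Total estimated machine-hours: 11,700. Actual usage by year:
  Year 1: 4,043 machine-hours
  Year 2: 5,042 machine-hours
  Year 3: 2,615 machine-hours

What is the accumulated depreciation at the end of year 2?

Depreciable base = $495,400 − $50,800 = $444,600.
Rate = $444,600 / 11,700 machine-hours = $38 per machine-hour.
Year 1: 4,043 × $38 = $153,634. Book value $341,766.
Year 2: 5,042 × $38 = $191,596. Book value $150,170.
Accumulated through year 2 = $495,400 − $150,170 = $345,230.

$345,230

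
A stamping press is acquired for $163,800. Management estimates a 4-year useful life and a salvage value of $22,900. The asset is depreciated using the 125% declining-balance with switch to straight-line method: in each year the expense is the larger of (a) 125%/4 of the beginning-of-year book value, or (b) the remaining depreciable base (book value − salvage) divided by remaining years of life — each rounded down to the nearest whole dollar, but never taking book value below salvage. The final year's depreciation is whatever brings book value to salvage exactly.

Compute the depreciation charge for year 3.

Depreciable base = $163,800 − $22,900 = $140,900.
Year 1: DB = ⌊$163,800 × 125%/4⌋ = $51,187; SL = ⌊$140,900/4⌋ = $35,225 → take DB $51,187. Book value $112,613.
Year 2: DB = ⌊$112,613 × 125%/4⌋ = $35,191; SL = ⌊$89,713/3⌋ = $29,904 → take DB $35,191. Book value $77,422.
Year 3: DB = ⌊$77,422 × 125%/4⌋ = $24,194; SL = ⌊$54,522/2⌋ = $27,261 → take SL $27,261. Book value $50,161.

$27,261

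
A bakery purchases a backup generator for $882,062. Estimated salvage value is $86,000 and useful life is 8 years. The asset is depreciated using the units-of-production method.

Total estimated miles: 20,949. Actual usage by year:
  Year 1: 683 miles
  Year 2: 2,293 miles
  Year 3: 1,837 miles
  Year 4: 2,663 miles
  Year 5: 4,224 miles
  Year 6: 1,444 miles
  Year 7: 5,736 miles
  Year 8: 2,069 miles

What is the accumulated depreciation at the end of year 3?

$182,894

Depreciable base = $882,062 − $86,000 = $796,062.
Rate = $796,062 / 20,949 miles = $38 per mile.
Year 1: 683 × $38 = $25,954. Book value $856,108.
Year 2: 2,293 × $38 = $87,134. Book value $768,974.
Year 3: 1,837 × $38 = $69,806. Book value $699,168.
Accumulated through year 3 = $882,062 − $699,168 = $182,894.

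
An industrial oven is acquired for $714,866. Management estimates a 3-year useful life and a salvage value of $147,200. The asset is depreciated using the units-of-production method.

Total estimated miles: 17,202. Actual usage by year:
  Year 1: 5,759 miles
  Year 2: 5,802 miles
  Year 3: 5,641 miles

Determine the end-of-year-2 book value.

Depreciable base = $714,866 − $147,200 = $567,666.
Rate = $567,666 / 17,202 miles = $33 per mile.
Year 1: 5,759 × $33 = $190,047. Book value $524,819.
Year 2: 5,802 × $33 = $191,466. Book value $333,353.

$333,353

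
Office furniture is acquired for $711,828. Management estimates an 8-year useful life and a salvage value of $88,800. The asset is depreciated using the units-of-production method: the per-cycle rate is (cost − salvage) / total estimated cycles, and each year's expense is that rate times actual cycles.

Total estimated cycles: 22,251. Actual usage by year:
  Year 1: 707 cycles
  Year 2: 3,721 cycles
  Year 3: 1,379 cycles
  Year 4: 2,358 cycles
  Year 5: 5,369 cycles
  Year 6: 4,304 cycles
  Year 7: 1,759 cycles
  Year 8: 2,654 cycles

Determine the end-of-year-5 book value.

Depreciable base = $711,828 − $88,800 = $623,028.
Rate = $623,028 / 22,251 cycles = $28 per cycle.
Year 1: 707 × $28 = $19,796. Book value $692,032.
Year 2: 3,721 × $28 = $104,188. Book value $587,844.
Year 3: 1,379 × $28 = $38,612. Book value $549,232.
Year 4: 2,358 × $28 = $66,024. Book value $483,208.
Year 5: 5,369 × $28 = $150,332. Book value $332,876.

$332,876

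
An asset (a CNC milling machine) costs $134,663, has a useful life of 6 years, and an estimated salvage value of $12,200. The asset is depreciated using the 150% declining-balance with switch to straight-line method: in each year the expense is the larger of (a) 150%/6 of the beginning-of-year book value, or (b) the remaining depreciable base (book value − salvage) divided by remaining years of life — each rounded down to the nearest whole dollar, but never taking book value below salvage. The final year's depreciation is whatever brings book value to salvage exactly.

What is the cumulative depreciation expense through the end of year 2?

$58,914

Depreciable base = $134,663 − $12,200 = $122,463.
Year 1: DB = ⌊$134,663 × 150%/6⌋ = $33,665; SL = ⌊$122,463/6⌋ = $20,410 → take DB $33,665. Book value $100,998.
Year 2: DB = ⌊$100,998 × 150%/6⌋ = $25,249; SL = ⌊$88,798/5⌋ = $17,759 → take DB $25,249. Book value $75,749.
Accumulated through year 2 = $134,663 − $75,749 = $58,914.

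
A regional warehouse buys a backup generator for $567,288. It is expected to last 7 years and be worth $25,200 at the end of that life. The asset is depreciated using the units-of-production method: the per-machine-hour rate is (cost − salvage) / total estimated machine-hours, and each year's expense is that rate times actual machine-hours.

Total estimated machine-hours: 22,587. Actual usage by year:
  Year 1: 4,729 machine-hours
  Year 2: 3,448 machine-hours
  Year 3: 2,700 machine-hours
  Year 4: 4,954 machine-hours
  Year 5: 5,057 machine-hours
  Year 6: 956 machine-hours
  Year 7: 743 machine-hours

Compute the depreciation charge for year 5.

Depreciable base = $567,288 − $25,200 = $542,088.
Rate = $542,088 / 22,587 machine-hours = $24 per machine-hour.
Year 1: 4,729 × $24 = $113,496. Book value $453,792.
Year 2: 3,448 × $24 = $82,752. Book value $371,040.
Year 3: 2,700 × $24 = $64,800. Book value $306,240.
Year 4: 4,954 × $24 = $118,896. Book value $187,344.
Year 5: 5,057 × $24 = $121,368. Book value $65,976.

$121,368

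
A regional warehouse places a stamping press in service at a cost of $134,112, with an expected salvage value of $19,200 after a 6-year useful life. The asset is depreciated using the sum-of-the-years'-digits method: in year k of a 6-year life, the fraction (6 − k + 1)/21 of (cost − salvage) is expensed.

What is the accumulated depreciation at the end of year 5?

Depreciable base = $134,112 − $19,200 = $114,912.
Sum of the years' digits = 6+5+4+3+2+1 = 21.
Year 1: $114,912 × 6/21 = $32,832. Book value $101,280.
Year 2: $114,912 × 5/21 = $27,360. Book value $73,920.
Year 3: $114,912 × 4/21 = $21,888. Book value $52,032.
Year 4: $114,912 × 3/21 = $16,416. Book value $35,616.
Year 5: $114,912 × 2/21 = $10,944. Book value $24,672.
Accumulated through year 5 = $134,112 − $24,672 = $109,440.

$109,440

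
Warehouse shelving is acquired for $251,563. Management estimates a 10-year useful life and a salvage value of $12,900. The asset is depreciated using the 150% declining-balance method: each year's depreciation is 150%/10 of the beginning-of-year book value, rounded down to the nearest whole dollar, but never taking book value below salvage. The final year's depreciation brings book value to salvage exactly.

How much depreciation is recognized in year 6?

$16,743

Depreciable base = $251,563 − $12,900 = $238,663.
Year 1: ⌊$251,563 × 150%/10⌋ = $37,734. Book value $213,829.
Year 2: ⌊$213,829 × 150%/10⌋ = $32,074. Book value $181,755.
Year 3: ⌊$181,755 × 150%/10⌋ = $27,263. Book value $154,492.
Year 4: ⌊$154,492 × 150%/10⌋ = $23,173. Book value $131,319.
Year 5: ⌊$131,319 × 150%/10⌋ = $19,697. Book value $111,622.
Year 6: ⌊$111,622 × 150%/10⌋ = $16,743. Book value $94,879.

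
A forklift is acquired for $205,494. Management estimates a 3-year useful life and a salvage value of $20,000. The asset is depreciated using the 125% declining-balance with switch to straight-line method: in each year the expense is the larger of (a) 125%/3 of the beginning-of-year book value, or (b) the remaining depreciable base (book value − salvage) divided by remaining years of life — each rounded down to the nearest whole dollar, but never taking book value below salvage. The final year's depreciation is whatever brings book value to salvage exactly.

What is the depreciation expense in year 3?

Depreciable base = $205,494 − $20,000 = $185,494.
Year 1: DB = ⌊$205,494 × 125%/3⌋ = $85,622; SL = ⌊$185,494/3⌋ = $61,831 → take DB $85,622. Book value $119,872.
Year 2: DB = ⌊$119,872 × 125%/3⌋ = $49,946; SL = ⌊$99,872/2⌋ = $49,936 → take DB $49,946. Book value $69,926.
Year 3 (final): $69,926 − $20,000 = $49,926. Book value $20,000.

$49,926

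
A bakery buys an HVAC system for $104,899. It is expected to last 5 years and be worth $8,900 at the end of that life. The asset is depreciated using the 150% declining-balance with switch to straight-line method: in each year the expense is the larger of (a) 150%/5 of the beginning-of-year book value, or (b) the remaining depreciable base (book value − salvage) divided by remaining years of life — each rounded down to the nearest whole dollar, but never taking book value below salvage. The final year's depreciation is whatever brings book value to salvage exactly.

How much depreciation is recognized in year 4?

Depreciable base = $104,899 − $8,900 = $95,999.
Year 1: DB = ⌊$104,899 × 150%/5⌋ = $31,469; SL = ⌊$95,999/5⌋ = $19,199 → take DB $31,469. Book value $73,430.
Year 2: DB = ⌊$73,430 × 150%/5⌋ = $22,029; SL = ⌊$64,530/4⌋ = $16,132 → take DB $22,029. Book value $51,401.
Year 3: DB = ⌊$51,401 × 150%/5⌋ = $15,420; SL = ⌊$42,501/3⌋ = $14,167 → take DB $15,420. Book value $35,981.
Year 4: DB = ⌊$35,981 × 150%/5⌋ = $10,794; SL = ⌊$27,081/2⌋ = $13,540 → take SL $13,540. Book value $22,441.

$13,540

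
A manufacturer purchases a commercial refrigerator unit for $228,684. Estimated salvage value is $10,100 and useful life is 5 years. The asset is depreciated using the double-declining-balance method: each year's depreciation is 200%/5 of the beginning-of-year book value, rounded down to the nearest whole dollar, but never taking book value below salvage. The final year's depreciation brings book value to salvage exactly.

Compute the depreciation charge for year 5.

Depreciable base = $228,684 − $10,100 = $218,584.
Year 1: ⌊$228,684 × 200%/5⌋ = $91,473. Book value $137,211.
Year 2: ⌊$137,211 × 200%/5⌋ = $54,884. Book value $82,327.
Year 3: ⌊$82,327 × 200%/5⌋ = $32,930. Book value $49,397.
Year 4: ⌊$49,397 × 200%/5⌋ = $19,758. Book value $29,639.
Year 5 (final): $29,639 − $10,100 = $19,539. Book value $10,100.

$19,539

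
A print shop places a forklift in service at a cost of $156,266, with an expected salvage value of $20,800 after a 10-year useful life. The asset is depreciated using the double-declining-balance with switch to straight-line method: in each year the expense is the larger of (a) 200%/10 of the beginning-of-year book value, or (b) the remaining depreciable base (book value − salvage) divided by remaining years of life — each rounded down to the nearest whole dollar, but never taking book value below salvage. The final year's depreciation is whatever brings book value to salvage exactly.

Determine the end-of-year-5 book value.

Depreciable base = $156,266 − $20,800 = $135,466.
Year 1: DB = ⌊$156,266 × 200%/10⌋ = $31,253; SL = ⌊$135,466/10⌋ = $13,546 → take DB $31,253. Book value $125,013.
Year 2: DB = ⌊$125,013 × 200%/10⌋ = $25,002; SL = ⌊$104,213/9⌋ = $11,579 → take DB $25,002. Book value $100,011.
Year 3: DB = ⌊$100,011 × 200%/10⌋ = $20,002; SL = ⌊$79,211/8⌋ = $9,901 → take DB $20,002. Book value $80,009.
Year 4: DB = ⌊$80,009 × 200%/10⌋ = $16,001; SL = ⌊$59,209/7⌋ = $8,458 → take DB $16,001. Book value $64,008.
Year 5: DB = ⌊$64,008 × 200%/10⌋ = $12,801; SL = ⌊$43,208/6⌋ = $7,201 → take DB $12,801. Book value $51,207.

$51,207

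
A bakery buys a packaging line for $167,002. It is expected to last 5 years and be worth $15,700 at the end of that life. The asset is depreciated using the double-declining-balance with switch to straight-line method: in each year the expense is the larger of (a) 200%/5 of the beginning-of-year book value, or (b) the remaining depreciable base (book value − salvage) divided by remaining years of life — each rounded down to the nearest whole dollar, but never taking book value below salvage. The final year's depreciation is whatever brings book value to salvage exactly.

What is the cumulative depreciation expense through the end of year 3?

$130,928

Depreciable base = $167,002 − $15,700 = $151,302.
Year 1: DB = ⌊$167,002 × 200%/5⌋ = $66,800; SL = ⌊$151,302/5⌋ = $30,260 → take DB $66,800. Book value $100,202.
Year 2: DB = ⌊$100,202 × 200%/5⌋ = $40,080; SL = ⌊$84,502/4⌋ = $21,125 → take DB $40,080. Book value $60,122.
Year 3: DB = ⌊$60,122 × 200%/5⌋ = $24,048; SL = ⌊$44,422/3⌋ = $14,807 → take DB $24,048. Book value $36,074.
Accumulated through year 3 = $167,002 − $36,074 = $130,928.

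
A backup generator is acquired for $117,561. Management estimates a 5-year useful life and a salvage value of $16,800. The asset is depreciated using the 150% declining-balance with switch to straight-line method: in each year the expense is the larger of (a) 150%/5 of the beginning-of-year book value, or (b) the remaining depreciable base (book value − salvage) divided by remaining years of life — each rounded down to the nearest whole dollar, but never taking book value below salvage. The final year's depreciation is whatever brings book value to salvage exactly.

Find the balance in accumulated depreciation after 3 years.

$77,236

Depreciable base = $117,561 − $16,800 = $100,761.
Year 1: DB = ⌊$117,561 × 150%/5⌋ = $35,268; SL = ⌊$100,761/5⌋ = $20,152 → take DB $35,268. Book value $82,293.
Year 2: DB = ⌊$82,293 × 150%/5⌋ = $24,687; SL = ⌊$65,493/4⌋ = $16,373 → take DB $24,687. Book value $57,606.
Year 3: DB = ⌊$57,606 × 150%/5⌋ = $17,281; SL = ⌊$40,806/3⌋ = $13,602 → take DB $17,281. Book value $40,325.
Accumulated through year 3 = $117,561 − $40,325 = $77,236.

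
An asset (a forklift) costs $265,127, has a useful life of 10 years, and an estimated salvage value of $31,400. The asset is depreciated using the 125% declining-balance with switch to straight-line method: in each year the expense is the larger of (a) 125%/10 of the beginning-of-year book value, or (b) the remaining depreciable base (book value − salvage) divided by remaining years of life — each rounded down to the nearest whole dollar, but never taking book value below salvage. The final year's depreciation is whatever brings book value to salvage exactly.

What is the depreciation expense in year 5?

$20,669

Depreciable base = $265,127 − $31,400 = $233,727.
Year 1: DB = ⌊$265,127 × 125%/10⌋ = $33,140; SL = ⌊$233,727/10⌋ = $23,372 → take DB $33,140. Book value $231,987.
Year 2: DB = ⌊$231,987 × 125%/10⌋ = $28,998; SL = ⌊$200,587/9⌋ = $22,287 → take DB $28,998. Book value $202,989.
Year 3: DB = ⌊$202,989 × 125%/10⌋ = $25,373; SL = ⌊$171,589/8⌋ = $21,448 → take DB $25,373. Book value $177,616.
Year 4: DB = ⌊$177,616 × 125%/10⌋ = $22,202; SL = ⌊$146,216/7⌋ = $20,888 → take DB $22,202. Book value $155,414.
Year 5: DB = ⌊$155,414 × 125%/10⌋ = $19,426; SL = ⌊$124,014/6⌋ = $20,669 → take SL $20,669. Book value $134,745.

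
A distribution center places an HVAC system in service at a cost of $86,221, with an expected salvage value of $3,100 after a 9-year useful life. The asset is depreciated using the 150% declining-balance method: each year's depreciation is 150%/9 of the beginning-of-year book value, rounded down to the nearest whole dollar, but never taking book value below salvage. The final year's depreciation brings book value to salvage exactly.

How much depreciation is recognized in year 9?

Depreciable base = $86,221 − $3,100 = $83,121.
Year 1: ⌊$86,221 × 150%/9⌋ = $14,370. Book value $71,851.
Year 2: ⌊$71,851 × 150%/9⌋ = $11,975. Book value $59,876.
Year 3: ⌊$59,876 × 150%/9⌋ = $9,979. Book value $49,897.
Year 4: ⌊$49,897 × 150%/9⌋ = $8,316. Book value $41,581.
Year 5: ⌊$41,581 × 150%/9⌋ = $6,930. Book value $34,651.
Year 6: ⌊$34,651 × 150%/9⌋ = $5,775. Book value $28,876.
Year 7: ⌊$28,876 × 150%/9⌋ = $4,812. Book value $24,064.
Year 8: ⌊$24,064 × 150%/9⌋ = $4,010. Book value $20,054.
Year 9 (final): $20,054 − $3,100 = $16,954. Book value $3,100.

$16,954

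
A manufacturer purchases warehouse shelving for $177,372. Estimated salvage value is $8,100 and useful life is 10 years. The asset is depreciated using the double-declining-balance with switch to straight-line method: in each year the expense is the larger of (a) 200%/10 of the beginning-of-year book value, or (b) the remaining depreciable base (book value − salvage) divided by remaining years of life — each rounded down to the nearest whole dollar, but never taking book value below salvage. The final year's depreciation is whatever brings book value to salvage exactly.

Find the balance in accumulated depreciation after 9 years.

Depreciable base = $177,372 − $8,100 = $169,272.
Year 1: DB = ⌊$177,372 × 200%/10⌋ = $35,474; SL = ⌊$169,272/10⌋ = $16,927 → take DB $35,474. Book value $141,898.
Year 2: DB = ⌊$141,898 × 200%/10⌋ = $28,379; SL = ⌊$133,798/9⌋ = $14,866 → take DB $28,379. Book value $113,519.
Year 3: DB = ⌊$113,519 × 200%/10⌋ = $22,703; SL = ⌊$105,419/8⌋ = $13,177 → take DB $22,703. Book value $90,816.
Year 4: DB = ⌊$90,816 × 200%/10⌋ = $18,163; SL = ⌊$82,716/7⌋ = $11,816 → take DB $18,163. Book value $72,653.
Year 5: DB = ⌊$72,653 × 200%/10⌋ = $14,530; SL = ⌊$64,553/6⌋ = $10,758 → take DB $14,530. Book value $58,123.
Year 6: DB = ⌊$58,123 × 200%/10⌋ = $11,624; SL = ⌊$50,023/5⌋ = $10,004 → take DB $11,624. Book value $46,499.
Year 7: DB = ⌊$46,499 × 200%/10⌋ = $9,299; SL = ⌊$38,399/4⌋ = $9,599 → take SL $9,599. Book value $36,900.
Year 8: DB = ⌊$36,900 × 200%/10⌋ = $7,380; SL = ⌊$28,800/3⌋ = $9,600 → take SL $9,600. Book value $27,300.
Year 9: DB = ⌊$27,300 × 200%/10⌋ = $5,460; SL = ⌊$19,200/2⌋ = $9,600 → take SL $9,600. Book value $17,700.
Accumulated through year 9 = $177,372 − $17,700 = $159,672.

$159,672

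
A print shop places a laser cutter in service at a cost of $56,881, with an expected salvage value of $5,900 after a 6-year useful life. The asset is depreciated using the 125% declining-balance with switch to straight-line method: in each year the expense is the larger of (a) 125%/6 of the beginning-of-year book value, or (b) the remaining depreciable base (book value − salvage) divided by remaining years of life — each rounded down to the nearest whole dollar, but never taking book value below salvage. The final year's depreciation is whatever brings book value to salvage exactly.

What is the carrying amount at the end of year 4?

$20,776

Depreciable base = $56,881 − $5,900 = $50,981.
Year 1: DB = ⌊$56,881 × 125%/6⌋ = $11,850; SL = ⌊$50,981/6⌋ = $8,496 → take DB $11,850. Book value $45,031.
Year 2: DB = ⌊$45,031 × 125%/6⌋ = $9,381; SL = ⌊$39,131/5⌋ = $7,826 → take DB $9,381. Book value $35,650.
Year 3: DB = ⌊$35,650 × 125%/6⌋ = $7,427; SL = ⌊$29,750/4⌋ = $7,437 → take SL $7,437. Book value $28,213.
Year 4: DB = ⌊$28,213 × 125%/6⌋ = $5,877; SL = ⌊$22,313/3⌋ = $7,437 → take SL $7,437. Book value $20,776.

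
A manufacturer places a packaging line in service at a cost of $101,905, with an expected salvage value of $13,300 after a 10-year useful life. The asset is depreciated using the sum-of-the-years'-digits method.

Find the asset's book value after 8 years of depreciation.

Depreciable base = $101,905 − $13,300 = $88,605.
Sum of the years' digits = 10+9+8+7+6+5+4+3+2+1 = 55.
Year 1: $88,605 × 10/55 = $16,110. Book value $85,795.
Year 2: $88,605 × 9/55 = $14,499. Book value $71,296.
Year 3: $88,605 × 8/55 = $12,888. Book value $58,408.
Year 4: $88,605 × 7/55 = $11,277. Book value $47,131.
Year 5: $88,605 × 6/55 = $9,666. Book value $37,465.
Year 6: $88,605 × 5/55 = $8,055. Book value $29,410.
Year 7: $88,605 × 4/55 = $6,444. Book value $22,966.
Year 8: $88,605 × 3/55 = $4,833. Book value $18,133.

$18,133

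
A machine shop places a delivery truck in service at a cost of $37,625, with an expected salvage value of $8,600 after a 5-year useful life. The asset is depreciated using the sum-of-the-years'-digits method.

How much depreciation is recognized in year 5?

Depreciable base = $37,625 − $8,600 = $29,025.
Sum of the years' digits = 5+4+3+2+1 = 15.
Year 1: $29,025 × 5/15 = $9,675. Book value $27,950.
Year 2: $29,025 × 4/15 = $7,740. Book value $20,210.
Year 3: $29,025 × 3/15 = $5,805. Book value $14,405.
Year 4: $29,025 × 2/15 = $3,870. Book value $10,535.
Year 5: $29,025 × 1/15 = $1,935. Book value $8,600.

$1,935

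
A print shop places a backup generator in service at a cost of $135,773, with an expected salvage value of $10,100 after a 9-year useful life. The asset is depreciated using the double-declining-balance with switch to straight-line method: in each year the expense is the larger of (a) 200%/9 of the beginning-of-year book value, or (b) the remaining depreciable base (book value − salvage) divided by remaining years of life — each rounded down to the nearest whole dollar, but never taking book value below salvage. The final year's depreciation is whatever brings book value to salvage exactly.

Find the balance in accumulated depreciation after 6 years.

Depreciable base = $135,773 − $10,100 = $125,673.
Year 1: DB = ⌊$135,773 × 200%/9⌋ = $30,171; SL = ⌊$125,673/9⌋ = $13,963 → take DB $30,171. Book value $105,602.
Year 2: DB = ⌊$105,602 × 200%/9⌋ = $23,467; SL = ⌊$95,502/8⌋ = $11,937 → take DB $23,467. Book value $82,135.
Year 3: DB = ⌊$82,135 × 200%/9⌋ = $18,252; SL = ⌊$72,035/7⌋ = $10,290 → take DB $18,252. Book value $63,883.
Year 4: DB = ⌊$63,883 × 200%/9⌋ = $14,196; SL = ⌊$53,783/6⌋ = $8,963 → take DB $14,196. Book value $49,687.
Year 5: DB = ⌊$49,687 × 200%/9⌋ = $11,041; SL = ⌊$39,587/5⌋ = $7,917 → take DB $11,041. Book value $38,646.
Year 6: DB = ⌊$38,646 × 200%/9⌋ = $8,588; SL = ⌊$28,546/4⌋ = $7,136 → take DB $8,588. Book value $30,058.
Accumulated through year 6 = $135,773 − $30,058 = $105,715.

$105,715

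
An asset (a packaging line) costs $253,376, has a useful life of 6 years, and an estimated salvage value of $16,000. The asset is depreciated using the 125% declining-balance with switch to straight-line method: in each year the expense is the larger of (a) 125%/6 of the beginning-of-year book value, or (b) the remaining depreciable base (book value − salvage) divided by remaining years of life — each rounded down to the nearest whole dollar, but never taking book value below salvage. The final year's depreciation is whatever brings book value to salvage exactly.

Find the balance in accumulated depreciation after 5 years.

$201,675

Depreciable base = $253,376 − $16,000 = $237,376.
Year 1: DB = ⌊$253,376 × 125%/6⌋ = $52,786; SL = ⌊$237,376/6⌋ = $39,562 → take DB $52,786. Book value $200,590.
Year 2: DB = ⌊$200,590 × 125%/6⌋ = $41,789; SL = ⌊$184,590/5⌋ = $36,918 → take DB $41,789. Book value $158,801.
Year 3: DB = ⌊$158,801 × 125%/6⌋ = $33,083; SL = ⌊$142,801/4⌋ = $35,700 → take SL $35,700. Book value $123,101.
Year 4: DB = ⌊$123,101 × 125%/6⌋ = $25,646; SL = ⌊$107,101/3⌋ = $35,700 → take SL $35,700. Book value $87,401.
Year 5: DB = ⌊$87,401 × 125%/6⌋ = $18,208; SL = ⌊$71,401/2⌋ = $35,700 → take SL $35,700. Book value $51,701.
Accumulated through year 5 = $253,376 − $51,701 = $201,675.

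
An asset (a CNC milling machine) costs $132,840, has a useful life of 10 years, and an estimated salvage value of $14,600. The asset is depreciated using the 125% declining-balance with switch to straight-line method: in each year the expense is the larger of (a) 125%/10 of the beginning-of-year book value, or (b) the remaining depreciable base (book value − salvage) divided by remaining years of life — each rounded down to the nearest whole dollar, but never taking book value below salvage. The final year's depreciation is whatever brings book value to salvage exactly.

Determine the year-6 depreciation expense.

Depreciable base = $132,840 − $14,600 = $118,240.
Year 1: DB = ⌊$132,840 × 125%/10⌋ = $16,605; SL = ⌊$118,240/10⌋ = $11,824 → take DB $16,605. Book value $116,235.
Year 2: DB = ⌊$116,235 × 125%/10⌋ = $14,529; SL = ⌊$101,635/9⌋ = $11,292 → take DB $14,529. Book value $101,706.
Year 3: DB = ⌊$101,706 × 125%/10⌋ = $12,713; SL = ⌊$87,106/8⌋ = $10,888 → take DB $12,713. Book value $88,993.
Year 4: DB = ⌊$88,993 × 125%/10⌋ = $11,124; SL = ⌊$74,393/7⌋ = $10,627 → take DB $11,124. Book value $77,869.
Year 5: DB = ⌊$77,869 × 125%/10⌋ = $9,733; SL = ⌊$63,269/6⌋ = $10,544 → take SL $10,544. Book value $67,325.
Year 6: DB = ⌊$67,325 × 125%/10⌋ = $8,415; SL = ⌊$52,725/5⌋ = $10,545 → take SL $10,545. Book value $56,780.

$10,545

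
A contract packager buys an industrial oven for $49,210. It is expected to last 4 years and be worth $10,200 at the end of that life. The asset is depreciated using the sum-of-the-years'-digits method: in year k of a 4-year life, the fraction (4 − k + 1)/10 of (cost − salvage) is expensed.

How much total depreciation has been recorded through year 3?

Depreciable base = $49,210 − $10,200 = $39,010.
Sum of the years' digits = 4+3+2+1 = 10.
Year 1: $39,010 × 4/10 = $15,604. Book value $33,606.
Year 2: $39,010 × 3/10 = $11,703. Book value $21,903.
Year 3: $39,010 × 2/10 = $7,802. Book value $14,101.
Accumulated through year 3 = $49,210 − $14,101 = $35,109.

$35,109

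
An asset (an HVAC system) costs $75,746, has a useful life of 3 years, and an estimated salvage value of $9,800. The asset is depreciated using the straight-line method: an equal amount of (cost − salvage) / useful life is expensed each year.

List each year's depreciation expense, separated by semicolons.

$21,982; $21,982; $21,982

Depreciable base = $75,746 − $9,800 = $65,946.
Annual expense = $65,946 / 3 = $21,982.
End of year 1: book value $53,764.
End of year 2: book value $31,782.
End of year 3: book value $9,800.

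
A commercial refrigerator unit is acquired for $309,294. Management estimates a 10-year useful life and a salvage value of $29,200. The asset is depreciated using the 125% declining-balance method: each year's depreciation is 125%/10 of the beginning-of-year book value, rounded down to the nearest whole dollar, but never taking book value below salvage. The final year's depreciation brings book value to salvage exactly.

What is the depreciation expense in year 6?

Depreciable base = $309,294 − $29,200 = $280,094.
Year 1: ⌊$309,294 × 125%/10⌋ = $38,661. Book value $270,633.
Year 2: ⌊$270,633 × 125%/10⌋ = $33,829. Book value $236,804.
Year 3: ⌊$236,804 × 125%/10⌋ = $29,600. Book value $207,204.
Year 4: ⌊$207,204 × 125%/10⌋ = $25,900. Book value $181,304.
Year 5: ⌊$181,304 × 125%/10⌋ = $22,663. Book value $158,641.
Year 6: ⌊$158,641 × 125%/10⌋ = $19,830. Book value $138,811.

$19,830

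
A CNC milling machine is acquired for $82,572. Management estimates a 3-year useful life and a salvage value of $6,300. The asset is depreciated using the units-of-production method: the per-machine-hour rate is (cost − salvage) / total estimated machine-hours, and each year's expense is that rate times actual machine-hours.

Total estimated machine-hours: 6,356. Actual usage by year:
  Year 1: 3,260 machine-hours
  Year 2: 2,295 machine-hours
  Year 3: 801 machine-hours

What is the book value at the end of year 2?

$15,912

Depreciable base = $82,572 − $6,300 = $76,272.
Rate = $76,272 / 6,356 machine-hours = $12 per machine-hour.
Year 1: 3,260 × $12 = $39,120. Book value $43,452.
Year 2: 2,295 × $12 = $27,540. Book value $15,912.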